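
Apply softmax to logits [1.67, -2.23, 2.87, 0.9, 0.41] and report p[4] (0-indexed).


Exponentials: e^1.67=5.3122, e^-2.23=0.1075, e^2.87=17.637, e^0.9=2.4596, e^0.41=1.5068
Sum = 27.0231
Softmax = [0.1966, 0.004, 0.6527, 0.091, 0.0558]
p[4] = 1.5068/27.0231 = 0.0558

0.0558


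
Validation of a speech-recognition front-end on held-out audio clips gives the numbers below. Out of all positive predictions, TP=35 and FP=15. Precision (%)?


Precision = TP/(TP+FP)
= 35/(35+15)
= 35/50 = 70.0%

70.0%


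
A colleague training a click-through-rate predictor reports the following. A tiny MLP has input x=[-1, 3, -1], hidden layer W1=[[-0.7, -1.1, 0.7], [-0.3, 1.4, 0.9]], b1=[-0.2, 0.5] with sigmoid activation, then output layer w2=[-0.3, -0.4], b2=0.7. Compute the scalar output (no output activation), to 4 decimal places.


z1[0] = (-0.7)·(-1) + (-1.1)·(3) + (0.7)·(-1) - 0.2 = -3.5
z1[1] = (-0.3)·(-1) + (1.4)·(3) + (0.9)·(-1) + 0.5 = 4.1
h = sigmoid(z1) = [0.0293, 0.9837]
output = (-0.3)·(0.0293) + (-0.4)·(0.9837) + 0.7 = 0.2977

0.2977


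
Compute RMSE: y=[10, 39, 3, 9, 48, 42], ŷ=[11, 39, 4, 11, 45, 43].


MSE = 16/6 = 2.6667
RMSE = √(16/6) = 1.633

1.633


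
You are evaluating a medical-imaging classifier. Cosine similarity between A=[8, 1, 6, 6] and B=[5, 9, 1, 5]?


A·B = 8·5 + 1·9 + 6·1 + 6·5 = 85
‖A‖ = √137 = 11.7047, ‖B‖ = √132 = 11.4891
cos = 85/(√137·√132) = 85/√18084 = 0.6321

0.6321


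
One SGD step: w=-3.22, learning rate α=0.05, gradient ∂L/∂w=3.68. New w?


w_new = w - α·∇
= -3.22 - 0.05·3.68
= -3.22 - 0.184
= -3.404

-3.404


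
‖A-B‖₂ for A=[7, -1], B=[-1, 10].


d = √((7+ 1)² + (-1-10)²)
  = √(64 + 121)
  = √185 = 13.6015

13.6015


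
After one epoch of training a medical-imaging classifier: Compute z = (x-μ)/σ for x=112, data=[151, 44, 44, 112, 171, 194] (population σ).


μ = 119.3333, σ = 58.6676
z = (112 - 119.3333)/58.6676 = -0.125

-0.125


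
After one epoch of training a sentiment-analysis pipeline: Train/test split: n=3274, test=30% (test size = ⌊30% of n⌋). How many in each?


Test = ⌊3274·30/100⌋ = 982
Train = 3274 - 982 = 2292

Train: 2292, Test: 982


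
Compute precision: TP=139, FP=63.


Precision = TP/(TP+FP)
= 139/(139+63)
= 139/202 = 68.81%

68.81%


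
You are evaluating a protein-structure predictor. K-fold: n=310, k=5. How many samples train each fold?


Fold size = 310/5 = 62
Training per fold = 310 - 62 = 248

248


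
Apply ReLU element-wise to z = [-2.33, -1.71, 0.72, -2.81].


ReLU(-2.33) = max(0, -2.33) = 0.0
ReLU(-1.71) = max(0, -1.71) = 0.0
ReLU(0.72) = max(0, 0.72) = 0.72
ReLU(-2.81) = max(0, -2.81) = 0.0
result = [0.0, 0.0, 0.72, 0.0]

[0.0, 0.0, 0.72, 0.0]


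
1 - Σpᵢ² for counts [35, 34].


Probabilities: [35/69, 34/69] ≈ [0.5072, 0.4928]
Σpᵢ² = (1225 + 1156)/69² = 2381/4761
Gini = 1 - Σpᵢ² = 1 - 2381/4761 = 0.4999

0.4999


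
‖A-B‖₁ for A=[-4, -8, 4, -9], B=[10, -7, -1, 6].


d = |-4-10| + |-8+ 7| + |4+ 1| + |-9-6|
  = 14 + 1 + 5 + 15
  = 35

35


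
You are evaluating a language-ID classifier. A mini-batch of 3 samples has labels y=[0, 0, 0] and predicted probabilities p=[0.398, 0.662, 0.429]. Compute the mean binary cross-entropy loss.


L[0] = -ln(1-0.398) = -ln(0.602) = 0.5075
L[1] = -ln(1-0.662) = -ln(0.338) = 1.0847
L[2] = -ln(1-0.429) = -ln(0.571) = 0.5604
mean = (0.5075 + 1.0847 + 0.5604)/3 = 0.7175

0.7175


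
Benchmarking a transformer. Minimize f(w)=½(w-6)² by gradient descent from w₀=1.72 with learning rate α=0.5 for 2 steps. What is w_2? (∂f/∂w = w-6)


step 1: grad = 1.72-6 = -4.28; w = 1.72 - 0.5·(-4.28) = 3.86
step 2: grad = 3.86-6 = -2.14; w = 3.86 - 0.5·(-2.14) = 4.93

4.93


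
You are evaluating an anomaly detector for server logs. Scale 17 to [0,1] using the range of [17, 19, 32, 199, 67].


min=17, max=199
(17-17)/(199-17) = 0/182 = 0.0

0.0


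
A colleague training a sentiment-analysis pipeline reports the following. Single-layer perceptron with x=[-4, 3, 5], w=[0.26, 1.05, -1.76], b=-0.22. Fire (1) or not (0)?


z = (-4)·(0.26) + (3)·(1.05) + (5)·(-1.76) - 0.22
  = -6.91
step(z) = 0 (z<0)

0


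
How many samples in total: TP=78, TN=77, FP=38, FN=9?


Total = TP + TN + FP + FN
= 78 + 77 + 38 + 9
= 202
(Predicted positive: 116, predicted negative: 86)

202


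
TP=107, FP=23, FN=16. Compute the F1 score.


Precision = 107/130 = 0.8231
Recall = 107/123 = 0.8699
F1 = 2·P·R/(P+R) = 2·TP/(2·TP+FP+FN) = 214/(214+23+16) = 214/253 = 0.8458

0.8458


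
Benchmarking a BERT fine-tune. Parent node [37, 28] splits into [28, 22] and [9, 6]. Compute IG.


Parent = [37, 28], H_parent = 0.9861
H_left = 0.9896 (n=50), H_right = 0.971 (n=15)
H_children = (50/65)·0.9896 + (15/65)·0.971 = 0.9853
IG = 0.9861 - 0.9853 = 0.0008

0.0008


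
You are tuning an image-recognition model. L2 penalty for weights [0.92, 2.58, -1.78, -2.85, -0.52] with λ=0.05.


‖w‖₂² = (0.92)² + (2.58)² + (-1.78)² + (-2.85)² + (-0.52)²
     = 0.8464 + 6.6564 + 3.1684 + 8.1225 + 0.2704
     = 19.0641
λ·‖w‖₂² = 0.05·19.0641 = 0.953205

0.953205


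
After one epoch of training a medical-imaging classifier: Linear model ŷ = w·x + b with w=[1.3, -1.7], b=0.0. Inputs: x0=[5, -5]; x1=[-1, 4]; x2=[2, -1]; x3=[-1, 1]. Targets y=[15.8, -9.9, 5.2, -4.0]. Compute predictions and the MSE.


ŷ0 = (1.3)·(5) + (-1.7)·(-5) + 0.0 = 15.0
ŷ1 = (1.3)·(-1) + (-1.7)·(4) + 0.0 = -8.1
ŷ2 = (1.3)·(2) + (-1.7)·(-1) + 0.0 = 4.3
ŷ3 = (1.3)·(-1) + (-1.7)·(1) + 0.0 = -3.0
errors² = [0.64, 3.24, 0.81, 1.0]
MSE = 5.6900/4 = 1.4225

1.4225


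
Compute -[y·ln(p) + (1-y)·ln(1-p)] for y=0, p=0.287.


BCE = -[y·ln(p) + (1-y)·ln(1-p)]
= -0 - 1·ln(1-0.287)
= -ln(0.713) = 0.3383

0.3383


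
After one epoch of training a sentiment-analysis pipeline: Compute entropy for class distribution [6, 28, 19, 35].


Probabilities: [6/88, 28/88, 19/88, 35/88] ≈ [0.0682, 0.3182, 0.2159, 0.3977]
H = -((6/88)·log₂(6/88) + (28/88)·log₂(28/88) + (19/88)·log₂(19/88) + (35/88)·log₂(35/88))
  = 1.7963 bits

1.7963 bits


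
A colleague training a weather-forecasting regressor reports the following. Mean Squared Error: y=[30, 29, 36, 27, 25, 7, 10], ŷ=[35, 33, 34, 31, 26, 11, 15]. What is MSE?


Squared errors: (30-35)²=25, (29-33)²=16, (36-34)²=4, (27-31)²=16, (25-26)²=1, (7-11)²=16, (10-15)²=25
Sum = 103
MSE = 103/7 = 103/7

103/7


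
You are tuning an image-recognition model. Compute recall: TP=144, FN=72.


Recall = TP/(TP+FN)
= 144/(144+72)
= 144/216 = 66.67%

66.67%


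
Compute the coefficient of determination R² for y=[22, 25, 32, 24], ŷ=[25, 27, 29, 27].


ȳ = 25.75
SS_res = Σ(y-ŷ)² = 31
SS_tot = Σ(y-ȳ)² = 56.75
R² = 1 - SS_res/SS_tot = 1 - 0.5463 = 0.4537

0.4537


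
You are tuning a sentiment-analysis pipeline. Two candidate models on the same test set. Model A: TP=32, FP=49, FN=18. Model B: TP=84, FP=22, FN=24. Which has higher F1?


Model A: P=32/81=0.3951, R=32/50=0.64, F1=2PR/(P+R)=2TP/(2TP+FP+FN)=64/131=0.4885
Model B: P=84/106=0.7925, R=84/108=0.7778, F1=2PR/(P+R)=2TP/(2TP+FP+FN)=168/214=0.785
0.4885 < 0.785 → Model B

Model B


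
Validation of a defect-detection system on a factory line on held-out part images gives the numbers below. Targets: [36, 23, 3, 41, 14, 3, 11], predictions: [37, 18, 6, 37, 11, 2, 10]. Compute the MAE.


Absolute errors: |36-37|=1, |23-18|=5, |3-6|=3, |41-37|=4, |14-11|=3, |3-2|=1, |11-10|=1
Sum = 18
MAE = 18/7 = 18/7

18/7


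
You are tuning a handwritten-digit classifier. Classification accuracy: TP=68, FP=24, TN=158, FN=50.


Accuracy = (TP+TN)/(TP+TN+FP+FN)
= (68+158)/(300)
= 226/300 = 75.33%

75.33%


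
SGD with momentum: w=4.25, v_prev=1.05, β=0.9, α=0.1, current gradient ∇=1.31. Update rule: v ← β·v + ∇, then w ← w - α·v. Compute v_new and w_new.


v_new = 0.9·1.05 + 1.31 = 0.945 + 1.31 = 2.255
w_new = 4.25 - 0.1·2.255 = 4.25 - 0.2255 = 4.0245

v_new=2.255, w_new=4.0245


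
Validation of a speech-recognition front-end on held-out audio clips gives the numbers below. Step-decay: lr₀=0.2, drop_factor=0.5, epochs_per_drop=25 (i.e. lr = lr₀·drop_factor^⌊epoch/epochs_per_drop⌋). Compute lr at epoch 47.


n_drops = ⌊47/25⌋ = 1
lr = 0.2·0.5^1 = 0.2·0.5 = 0.1

0.1


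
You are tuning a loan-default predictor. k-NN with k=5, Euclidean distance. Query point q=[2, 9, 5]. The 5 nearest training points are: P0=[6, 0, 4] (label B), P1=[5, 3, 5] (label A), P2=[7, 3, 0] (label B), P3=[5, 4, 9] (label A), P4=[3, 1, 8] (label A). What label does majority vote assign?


d(q,P0) = 9.8995  (label B)
d(q,P1) = 6.7082  (label A)
d(q,P2) = 9.2736  (label B)
d(q,P3) = 7.0711  (label A)
d(q,P4) = 8.6023  (label A)
Votes: A=3, B=2
Majority → A

A


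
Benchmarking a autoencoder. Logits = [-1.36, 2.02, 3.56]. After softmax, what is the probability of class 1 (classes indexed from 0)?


Exponentials: e^-1.36=0.2567, e^2.02=7.5383, e^3.56=35.1632
Sum = 42.9582
Softmax = [0.006, 0.1755, 0.8185]
p[1] = 7.5383/42.9582 = 0.1755

0.1755


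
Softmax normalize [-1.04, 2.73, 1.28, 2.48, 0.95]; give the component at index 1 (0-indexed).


Exponentials: e^-1.04=0.3535, e^2.73=15.3329, e^1.28=3.5966, e^2.48=11.9413, e^0.95=2.5857
Sum = 33.81
Softmax = [0.0105, 0.4535, 0.1064, 0.3532, 0.0765]
p[1] = 15.3329/33.81 = 0.4535

0.4535


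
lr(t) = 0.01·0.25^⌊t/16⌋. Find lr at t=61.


n_drops = ⌊61/16⌋ = 3
lr = 0.01·0.25^3 = 0.01·0.015625 = 0.00015625

0.00015625


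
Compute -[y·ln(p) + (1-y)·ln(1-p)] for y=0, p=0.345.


BCE = -[y·ln(p) + (1-y)·ln(1-p)]
= -0 - 1·ln(1-0.345)
= -ln(0.655) = 0.4231

0.4231


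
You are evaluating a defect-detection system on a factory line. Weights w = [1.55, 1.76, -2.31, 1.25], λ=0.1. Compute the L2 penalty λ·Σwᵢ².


‖w‖₂² = (1.55)² + (1.76)² + (-2.31)² + (1.25)²
     = 2.4025 + 3.0976 + 5.3361 + 1.5625
     = 12.3987
λ·‖w‖₂² = 0.1·12.3987 = 1.23987

1.23987


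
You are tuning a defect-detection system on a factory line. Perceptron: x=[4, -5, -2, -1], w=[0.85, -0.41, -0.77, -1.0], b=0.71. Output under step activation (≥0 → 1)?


z = (4)·(0.85) + (-5)·(-0.41) + (-2)·(-0.77) + (-1)·(-1.0) + 0.71
  = 8.7
step(z) = 1 (z≥0)

1


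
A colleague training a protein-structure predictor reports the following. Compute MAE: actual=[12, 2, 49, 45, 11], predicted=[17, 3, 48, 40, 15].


Absolute errors: |12-17|=5, |2-3|=1, |49-48|=1, |45-40|=5, |11-15|=4
Sum = 16
MAE = 16/5 = 16/5

16/5


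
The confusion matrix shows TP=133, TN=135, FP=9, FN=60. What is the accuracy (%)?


Accuracy = (TP+TN)/(TP+TN+FP+FN)
= (133+135)/(337)
= 268/337 = 79.53%

79.53%


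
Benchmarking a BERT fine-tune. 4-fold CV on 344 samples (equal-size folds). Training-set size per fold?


Fold size = 344/4 = 86
Training per fold = 344 - 86 = 258

258


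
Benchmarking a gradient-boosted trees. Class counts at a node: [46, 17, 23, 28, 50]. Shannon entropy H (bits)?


Probabilities: [46/164, 17/164, 23/164, 28/164, 50/164] ≈ [0.2805, 0.1037, 0.1402, 0.1707, 0.3049]
H = -((46/164)·log₂(46/164) + (17/164)·log₂(17/164) + (23/164)·log₂(23/164) + (28/164)·log₂(28/164) + (50/164)·log₂(50/164))
  = 2.2087 bits

2.2087 bits


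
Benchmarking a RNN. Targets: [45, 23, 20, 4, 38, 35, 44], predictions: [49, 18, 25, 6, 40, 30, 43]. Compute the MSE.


Squared errors: (45-49)²=16, (23-18)²=25, (20-25)²=25, (4-6)²=4, (38-40)²=4, (35-30)²=25, (44-43)²=1
Sum = 100
MSE = 100/7 = 100/7

100/7


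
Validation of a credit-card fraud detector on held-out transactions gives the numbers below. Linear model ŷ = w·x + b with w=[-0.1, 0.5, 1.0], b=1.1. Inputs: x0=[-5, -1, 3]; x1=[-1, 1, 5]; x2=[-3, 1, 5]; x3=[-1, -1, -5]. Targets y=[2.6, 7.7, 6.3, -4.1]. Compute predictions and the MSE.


ŷ0 = (-0.1)·(-5) + (0.5)·(-1) + (1.0)·(3) + 1.1 = 4.1
ŷ1 = (-0.1)·(-1) + (0.5)·(1) + (1.0)·(5) + 1.1 = 6.7
ŷ2 = (-0.1)·(-3) + (0.5)·(1) + (1.0)·(5) + 1.1 = 6.9
ŷ3 = (-0.1)·(-1) + (0.5)·(-1) + (1.0)·(-5) + 1.1 = -4.3
errors² = [2.25, 1.0, 0.36, 0.04]
MSE = 3.6500/4 = 0.9125

0.9125


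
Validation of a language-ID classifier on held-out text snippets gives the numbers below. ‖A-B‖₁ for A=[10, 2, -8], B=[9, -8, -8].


d = |10-9| + |2+ 8| + |-8+ 8|
  = 1 + 10 + 0
  = 11

11


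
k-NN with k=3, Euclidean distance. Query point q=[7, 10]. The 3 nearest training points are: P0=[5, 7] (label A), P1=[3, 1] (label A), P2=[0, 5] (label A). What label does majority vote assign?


d(q,P0) = 3.6056  (label A)
d(q,P1) = 9.8489  (label A)
d(q,P2) = 8.6023  (label A)
Votes: A=3, B=0
Majority → A

A


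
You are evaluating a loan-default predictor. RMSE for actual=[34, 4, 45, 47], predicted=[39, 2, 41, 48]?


MSE = 46/4 = 11.5
RMSE = √(46/4) = 3.3912

3.3912


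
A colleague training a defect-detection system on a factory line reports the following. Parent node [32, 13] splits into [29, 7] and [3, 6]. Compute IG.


Parent = [32, 13], H_parent = 0.8673
H_left = 0.7107 (n=36), H_right = 0.9183 (n=9)
H_children = (36/45)·0.7107 + (9/45)·0.9183 = 0.7522
IG = 0.8673 - 0.7522 = 0.1151

0.1151


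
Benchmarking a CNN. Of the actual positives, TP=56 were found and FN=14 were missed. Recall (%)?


Recall = TP/(TP+FN)
= 56/(56+14)
= 56/70 = 80.0%

80.0%


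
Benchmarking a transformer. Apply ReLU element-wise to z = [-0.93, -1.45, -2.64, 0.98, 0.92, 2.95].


ReLU(-0.93) = max(0, -0.93) = 0.0
ReLU(-1.45) = max(0, -1.45) = 0.0
ReLU(-2.64) = max(0, -2.64) = 0.0
ReLU(0.98) = max(0, 0.98) = 0.98
ReLU(0.92) = max(0, 0.92) = 0.92
ReLU(2.95) = max(0, 2.95) = 2.95
result = [0.0, 0.0, 0.0, 0.98, 0.92, 2.95]

[0.0, 0.0, 0.0, 0.98, 0.92, 2.95]


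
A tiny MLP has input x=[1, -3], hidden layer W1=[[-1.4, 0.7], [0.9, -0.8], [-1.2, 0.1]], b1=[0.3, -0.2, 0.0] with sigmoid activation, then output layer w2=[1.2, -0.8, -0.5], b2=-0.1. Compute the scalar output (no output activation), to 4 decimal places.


z1[0] = (-1.4)·(1) + (0.7)·(-3) + 0.3 = -3.2
z1[1] = (0.9)·(1) + (-0.8)·(-3) - 0.2 = 3.1
z1[2] = (-1.2)·(1) + (0.1)·(-3) + 0.0 = -1.5
h = sigmoid(z1) = [0.0392, 0.9569, 0.1824]
output = (1.2)·(0.0392) + (-0.8)·(0.9569) + (-0.5)·(0.1824) - 0.1 = -0.9097

-0.9097


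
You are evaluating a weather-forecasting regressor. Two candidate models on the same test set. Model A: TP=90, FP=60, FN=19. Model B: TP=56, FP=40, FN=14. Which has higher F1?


Model A: P=90/150=0.6, R=90/109=0.8257, F1=2PR/(P+R)=2TP/(2TP+FP+FN)=180/259=0.695
Model B: P=56/96=0.5833, R=56/70=0.8, F1=2PR/(P+R)=2TP/(2TP+FP+FN)=112/166=0.6747
0.695 > 0.6747 → Model A

Model A


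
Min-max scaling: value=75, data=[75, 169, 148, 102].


min=75, max=169
(75-75)/(169-75) = 0/94 = 0.0

0.0


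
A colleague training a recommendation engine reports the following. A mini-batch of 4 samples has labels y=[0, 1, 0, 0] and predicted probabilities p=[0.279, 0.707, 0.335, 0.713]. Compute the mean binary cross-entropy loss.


L[0] = -ln(1-0.279) = -ln(0.721) = 0.3271
L[1] = -ln(0.707) = 0.3467
L[2] = -ln(1-0.335) = -ln(0.665) = 0.408
L[3] = -ln(1-0.713) = -ln(0.287) = 1.2483
mean = (0.3271 + 0.3467 + 0.408 + 1.2483)/4 = 0.5825

0.5825


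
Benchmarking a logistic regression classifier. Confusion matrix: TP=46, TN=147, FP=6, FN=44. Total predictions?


Total = TP + TN + FP + FN
= 46 + 147 + 6 + 44
= 243
(Predicted positive: 52, predicted negative: 191)

243


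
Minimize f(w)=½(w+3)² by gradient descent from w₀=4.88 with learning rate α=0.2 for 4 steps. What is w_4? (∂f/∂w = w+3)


step 1: grad = 4.88+3 = 7.88; w = 4.88 - 0.2·(7.88) = 3.304
step 2: grad = 3.304+3 = 6.304; w = 3.304 - 0.2·(6.304) = 2.0432
step 3: grad = 2.0432+3 = 5.0432; w = 2.0432 - 0.2·(5.0432) = 1.03456
step 4: grad = 1.03456+3 = 4.03456; w = 1.03456 - 0.2·(4.03456) = 0.227648

0.227648


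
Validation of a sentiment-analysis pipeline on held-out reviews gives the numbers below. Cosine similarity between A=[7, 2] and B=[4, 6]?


A·B = 7·4 + 2·6 = 40
‖A‖ = √53 = 7.2801, ‖B‖ = √52 = 7.2111
cos = 40/(√53·√52) = 40/√2756 = 0.7619

0.7619


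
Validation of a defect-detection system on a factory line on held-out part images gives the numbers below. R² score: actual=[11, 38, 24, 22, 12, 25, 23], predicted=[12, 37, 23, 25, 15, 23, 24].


ȳ = 22.1429
SS_res = Σ(y-ŷ)² = 26
SS_tot = Σ(y-ȳ)² = 490.86
R² = 1 - SS_res/SS_tot = 1 - 0.053 = 0.947

0.947


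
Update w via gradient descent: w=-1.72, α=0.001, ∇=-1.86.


w_new = w - α·∇
= -1.72 - 0.001·-1.86
= -1.72 + 0.00186
= -1.71814

-1.71814


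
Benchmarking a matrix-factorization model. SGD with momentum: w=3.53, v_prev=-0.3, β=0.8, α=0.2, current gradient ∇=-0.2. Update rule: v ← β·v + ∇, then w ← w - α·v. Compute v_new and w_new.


v_new = 0.8·-0.3 - 0.2 = -0.24 - 0.2 = -0.44
w_new = 3.53 - 0.2·-0.44 = 3.53 + 0.088 = 3.618

v_new=-0.44, w_new=3.618


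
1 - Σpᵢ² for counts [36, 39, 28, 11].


Probabilities: [36/114, 39/114, 28/114, 11/114] ≈ [0.3158, 0.3421, 0.2456, 0.0965]
Σpᵢ² = (1296 + 1521 + 784 + 121)/114² = 3722/12996
Gini = 1 - Σpᵢ² = 1 - 3722/12996 = 0.7136

0.7136


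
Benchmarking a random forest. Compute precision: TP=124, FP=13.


Precision = TP/(TP+FP)
= 124/(124+13)
= 124/137 = 90.51%

90.51%


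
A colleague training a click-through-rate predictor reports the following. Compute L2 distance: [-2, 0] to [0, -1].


d = √((-2-0)² + (0+ 1)²)
  = √(4 + 1)
  = √5 = 2.2361

2.2361


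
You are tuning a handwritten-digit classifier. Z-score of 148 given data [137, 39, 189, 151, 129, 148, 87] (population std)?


μ = 125.7143, σ = 45.1939
z = (148 - 125.7143)/45.1939 = 0.4931

0.4931


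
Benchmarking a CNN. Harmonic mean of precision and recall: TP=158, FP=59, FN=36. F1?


Precision = 158/217 = 0.7281
Recall = 158/194 = 0.8144
F1 = 2·P·R/(P+R) = 2·TP/(2·TP+FP+FN) = 316/(316+59+36) = 316/411 = 0.7689

0.7689


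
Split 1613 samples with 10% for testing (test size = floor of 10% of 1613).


Test = ⌊1613·10/100⌋ = 161
Train = 1613 - 161 = 1452

Train: 1452, Test: 161


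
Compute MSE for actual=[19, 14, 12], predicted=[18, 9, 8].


Squared errors: (19-18)²=1, (14-9)²=25, (12-8)²=16
Sum = 42
MSE = 42/3 = 14

14


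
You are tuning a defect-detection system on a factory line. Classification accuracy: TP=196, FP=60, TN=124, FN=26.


Accuracy = (TP+TN)/(TP+TN+FP+FN)
= (196+124)/(406)
= 320/406 = 78.82%

78.82%


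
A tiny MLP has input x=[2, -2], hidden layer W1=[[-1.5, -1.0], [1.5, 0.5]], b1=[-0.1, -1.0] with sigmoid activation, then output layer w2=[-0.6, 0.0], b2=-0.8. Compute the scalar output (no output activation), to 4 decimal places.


z1[0] = (-1.5)·(2) + (-1.0)·(-2) - 0.1 = -1.1
z1[1] = (1.5)·(2) + (0.5)·(-2) - 1.0 = 1.0
h = sigmoid(z1) = [0.2497, 0.7311]
output = (-0.6)·(0.2497) + (0.0)·(0.7311) - 0.8 = -0.9498

-0.9498


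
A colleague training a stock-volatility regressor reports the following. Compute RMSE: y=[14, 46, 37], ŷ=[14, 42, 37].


MSE = 16/3 = 5.3333
RMSE = √(16/3) = 2.3094

2.3094


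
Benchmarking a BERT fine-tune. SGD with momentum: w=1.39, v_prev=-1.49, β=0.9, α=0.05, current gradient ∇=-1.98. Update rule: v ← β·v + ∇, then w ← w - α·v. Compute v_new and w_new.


v_new = 0.9·-1.49 - 1.98 = -1.341 - 1.98 = -3.321
w_new = 1.39 - 0.05·-3.321 = 1.39 + 0.16605 = 1.55605

v_new=-3.321, w_new=1.55605


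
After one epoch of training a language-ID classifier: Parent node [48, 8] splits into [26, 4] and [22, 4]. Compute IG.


Parent = [48, 8], H_parent = 0.5917
H_left = 0.5665 (n=30), H_right = 0.6194 (n=26)
H_children = (30/56)·0.5665 + (26/56)·0.6194 = 0.5911
IG = 0.5917 - 0.5911 = 0.0006

0.0006


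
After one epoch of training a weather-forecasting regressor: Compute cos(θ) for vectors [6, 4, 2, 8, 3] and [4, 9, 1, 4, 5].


A·B = 6·4 + 4·9 + 2·1 + 8·4 + 3·5 = 109
‖A‖ = √129 = 11.3578, ‖B‖ = √139 = 11.7898
cos = 109/(√129·√139) = 109/√17931 = 0.814

0.814


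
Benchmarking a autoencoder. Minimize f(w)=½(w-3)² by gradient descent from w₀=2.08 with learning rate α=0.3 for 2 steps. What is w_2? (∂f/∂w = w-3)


step 1: grad = 2.08-3 = -0.92; w = 2.08 - 0.3·(-0.92) = 2.356
step 2: grad = 2.356-3 = -0.644; w = 2.356 - 0.3·(-0.644) = 2.5492

2.5492


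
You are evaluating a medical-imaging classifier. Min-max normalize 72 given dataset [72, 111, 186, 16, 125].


min=16, max=186
(72-16)/(186-16) = 56/170 = 0.3294

0.3294


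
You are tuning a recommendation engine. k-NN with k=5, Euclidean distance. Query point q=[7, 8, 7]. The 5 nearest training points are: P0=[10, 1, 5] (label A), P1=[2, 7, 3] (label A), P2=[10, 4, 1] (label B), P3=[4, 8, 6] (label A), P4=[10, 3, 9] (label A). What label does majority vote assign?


d(q,P0) = 7.874  (label A)
d(q,P1) = 6.4807  (label A)
d(q,P2) = 7.8102  (label B)
d(q,P3) = 3.1623  (label A)
d(q,P4) = 6.1644  (label A)
Votes: A=4, B=1
Majority → A

A


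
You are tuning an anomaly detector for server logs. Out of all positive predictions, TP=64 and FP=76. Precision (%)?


Precision = TP/(TP+FP)
= 64/(64+76)
= 64/140 = 45.71%

45.71%


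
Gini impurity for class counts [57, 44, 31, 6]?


Probabilities: [57/138, 44/138, 31/138, 6/138] ≈ [0.413, 0.3188, 0.2246, 0.0435]
Σpᵢ² = (3249 + 1936 + 961 + 36)/138² = 6182/19044
Gini = 1 - Σpᵢ² = 1 - 6182/19044 = 0.6754

0.6754


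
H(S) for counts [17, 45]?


Probabilities: [17/62, 45/62] ≈ [0.2742, 0.7258]
H = -((17/62)·log₂(17/62) + (45/62)·log₂(45/62))
  = 0.8474 bits

0.8474 bits


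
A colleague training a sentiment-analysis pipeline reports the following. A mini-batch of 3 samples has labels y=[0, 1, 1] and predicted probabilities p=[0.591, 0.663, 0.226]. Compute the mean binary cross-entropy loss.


L[0] = -ln(1-0.591) = -ln(0.409) = 0.894
L[1] = -ln(0.663) = 0.411
L[2] = -ln(0.226) = 1.4872
mean = (0.894 + 0.411 + 1.4872)/3 = 0.9307

0.9307


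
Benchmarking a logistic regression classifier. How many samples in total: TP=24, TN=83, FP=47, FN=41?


Total = TP + TN + FP + FN
= 24 + 83 + 47 + 41
= 195
(Predicted positive: 71, predicted negative: 124)

195


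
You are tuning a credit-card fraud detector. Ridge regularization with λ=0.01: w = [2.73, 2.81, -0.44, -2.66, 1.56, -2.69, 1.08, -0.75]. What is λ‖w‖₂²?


‖w‖₂² = (2.73)² + (2.81)² + (-0.44)² + (-2.66)² + (1.56)² + (-2.69)² + (1.08)² + (-0.75)²
     = 7.4529 + 7.8961 + 0.1936 + 7.0756 + 2.4336 + 7.2361 + 1.1664 + 0.5625
     = 34.0168
λ·‖w‖₂² = 0.01·34.0168 = 0.340168

0.340168


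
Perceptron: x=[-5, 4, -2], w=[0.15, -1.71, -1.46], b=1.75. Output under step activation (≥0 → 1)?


z = (-5)·(0.15) + (4)·(-1.71) + (-2)·(-1.46) + 1.75
  = -2.92
step(z) = 0 (z<0)

0


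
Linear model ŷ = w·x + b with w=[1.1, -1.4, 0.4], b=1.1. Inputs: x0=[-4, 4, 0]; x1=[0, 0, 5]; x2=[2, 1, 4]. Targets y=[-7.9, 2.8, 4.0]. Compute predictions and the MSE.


ŷ0 = (1.1)·(-4) + (-1.4)·(4) + (0.4)·(0) + 1.1 = -8.9
ŷ1 = (1.1)·(0) + (-1.4)·(0) + (0.4)·(5) + 1.1 = 3.1
ŷ2 = (1.1)·(2) + (-1.4)·(1) + (0.4)·(4) + 1.1 = 3.5
errors² = [1.0, 0.09, 0.25]
MSE = 1.3400/3 = 0.4467

0.4467


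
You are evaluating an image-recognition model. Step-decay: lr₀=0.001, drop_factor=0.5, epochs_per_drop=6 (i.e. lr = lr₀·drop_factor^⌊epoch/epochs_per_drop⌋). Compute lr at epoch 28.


n_drops = ⌊28/6⌋ = 4
lr = 0.001·0.5^4 = 0.001·0.0625 = 0.0000625

0.0000625


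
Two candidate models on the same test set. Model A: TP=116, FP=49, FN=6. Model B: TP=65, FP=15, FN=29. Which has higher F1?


Model A: P=116/165=0.703, R=116/122=0.9508, F1=2PR/(P+R)=2TP/(2TP+FP+FN)=232/287=0.8084
Model B: P=65/80=0.8125, R=65/94=0.6915, F1=2PR/(P+R)=2TP/(2TP+FP+FN)=130/174=0.7471
0.8084 > 0.7471 → Model A

Model A


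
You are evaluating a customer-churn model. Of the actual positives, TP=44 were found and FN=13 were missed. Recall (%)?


Recall = TP/(TP+FN)
= 44/(44+13)
= 44/57 = 77.19%

77.19%


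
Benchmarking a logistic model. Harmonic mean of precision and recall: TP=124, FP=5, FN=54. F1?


Precision = 124/129 = 0.9612
Recall = 124/178 = 0.6966
F1 = 2·P·R/(P+R) = 2·TP/(2·TP+FP+FN) = 248/(248+5+54) = 248/307 = 0.8078

0.8078


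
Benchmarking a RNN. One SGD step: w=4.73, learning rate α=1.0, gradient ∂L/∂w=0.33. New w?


w_new = w - α·∇
= 4.73 - 1.0·0.33
= 4.73 - 0.33
= 4.4

4.4


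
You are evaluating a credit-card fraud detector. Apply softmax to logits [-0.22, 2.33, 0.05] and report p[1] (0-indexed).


Exponentials: e^-0.22=0.8025, e^2.33=10.2779, e^0.05=1.0513
Sum = 12.1317
Softmax = [0.0662, 0.8472, 0.0867]
p[1] = 10.2779/12.1317 = 0.8472

0.8472


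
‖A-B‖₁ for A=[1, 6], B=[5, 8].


d = |1-5| + |6-8|
  = 4 + 2
  = 6

6


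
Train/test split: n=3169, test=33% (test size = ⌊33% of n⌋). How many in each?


Test = ⌊3169·33/100⌋ = 1045
Train = 3169 - 1045 = 2124

Train: 2124, Test: 1045


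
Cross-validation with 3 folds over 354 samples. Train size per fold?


Fold size = 354/3 = 118
Training per fold = 354 - 118 = 236

236


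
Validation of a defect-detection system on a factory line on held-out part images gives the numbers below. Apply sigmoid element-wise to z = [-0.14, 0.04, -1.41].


σ(-0.14) = 1/(1+e^0.14) = 0.4651
σ(0.04) = 1/(1+e^-0.04) = 0.51
σ(-1.41) = 1/(1+e^1.41) = 0.1962
result = [0.4651, 0.51, 0.1962]

[0.4651, 0.51, 0.1962]


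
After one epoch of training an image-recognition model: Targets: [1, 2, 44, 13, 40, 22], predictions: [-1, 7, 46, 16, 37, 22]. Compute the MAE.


Absolute errors: |1+ 1|=2, |2-7|=5, |44-46|=2, |13-16|=3, |40-37|=3, |22-22|=0
Sum = 15
MAE = 15/6 = 5/2

5/2


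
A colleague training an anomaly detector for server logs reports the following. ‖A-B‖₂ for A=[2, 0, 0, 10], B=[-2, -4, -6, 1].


d = √((2+ 2)² + (0+ 4)² + (0+ 6)² + (10-1)²)
  = √(16 + 16 + 36 + 81)
  = √149 = 12.2066

12.2066


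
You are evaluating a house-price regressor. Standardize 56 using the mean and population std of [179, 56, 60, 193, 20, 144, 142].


μ = 113.4286, σ = 62.4085
z = (56 - 113.4286)/62.4085 = -0.9202

-0.9202


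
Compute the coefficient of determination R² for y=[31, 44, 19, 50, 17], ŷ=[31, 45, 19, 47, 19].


ȳ = 32.2
SS_res = Σ(y-ŷ)² = 14
SS_tot = Σ(y-ȳ)² = 862.8
R² = 1 - SS_res/SS_tot = 1 - 0.0162 = 0.9838

0.9838


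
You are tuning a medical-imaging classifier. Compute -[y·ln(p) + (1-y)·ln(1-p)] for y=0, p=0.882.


BCE = -[y·ln(p) + (1-y)·ln(1-p)]
= -0 - 1·ln(1-0.882)
= -ln(0.118) = 2.1371

2.1371


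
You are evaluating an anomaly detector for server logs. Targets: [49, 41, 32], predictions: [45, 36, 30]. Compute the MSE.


Squared errors: (49-45)²=16, (41-36)²=25, (32-30)²=4
Sum = 45
MSE = 45/3 = 15

15


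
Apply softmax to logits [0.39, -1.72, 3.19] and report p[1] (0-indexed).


Exponentials: e^0.39=1.477, e^-1.72=0.1791, e^3.19=24.2884
Sum = 25.9445
Softmax = [0.0569, 0.0069, 0.9362]
p[1] = 0.1791/25.9445 = 0.0069

0.0069


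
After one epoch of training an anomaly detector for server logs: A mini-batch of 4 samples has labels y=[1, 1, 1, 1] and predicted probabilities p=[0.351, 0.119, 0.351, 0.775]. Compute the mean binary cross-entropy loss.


L[0] = -ln(0.351) = 1.047
L[1] = -ln(0.119) = 2.1286
L[2] = -ln(0.351) = 1.047
L[3] = -ln(0.775) = 0.2549
mean = (1.047 + 2.1286 + 1.047 + 0.2549)/4 = 1.1194

1.1194


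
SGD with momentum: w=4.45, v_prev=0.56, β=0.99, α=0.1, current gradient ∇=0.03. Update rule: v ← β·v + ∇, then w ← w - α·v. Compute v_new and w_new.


v_new = 0.99·0.56 + 0.03 = 0.5544 + 0.03 = 0.5844
w_new = 4.45 - 0.1·0.5844 = 4.45 - 0.05844 = 4.39156

v_new=0.5844, w_new=4.39156


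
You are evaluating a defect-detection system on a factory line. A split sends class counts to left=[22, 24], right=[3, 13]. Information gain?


Parent = [25, 37], H_parent = 0.9728
H_left = 0.9986 (n=46), H_right = 0.6962 (n=16)
H_children = (46/62)·0.9986 + (16/62)·0.6962 = 0.9206
IG = 0.9728 - 0.9206 = 0.0522

0.0522


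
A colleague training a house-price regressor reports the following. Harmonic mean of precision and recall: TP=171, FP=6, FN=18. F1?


Precision = 171/177 = 0.9661
Recall = 171/189 = 0.9048
F1 = 2·P·R/(P+R) = 2·TP/(2·TP+FP+FN) = 342/(342+6+18) = 342/366 = 0.9344

0.9344


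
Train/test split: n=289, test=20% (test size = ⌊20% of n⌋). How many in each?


Test = ⌊289·20/100⌋ = 57
Train = 289 - 57 = 232

Train: 232, Test: 57


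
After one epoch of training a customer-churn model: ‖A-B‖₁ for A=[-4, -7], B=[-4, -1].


d = |-4+ 4| + |-7+ 1|
  = 0 + 6
  = 6

6


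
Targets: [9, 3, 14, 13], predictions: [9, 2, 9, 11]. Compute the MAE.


Absolute errors: |9-9|=0, |3-2|=1, |14-9|=5, |13-11|=2
Sum = 8
MAE = 8/4 = 2

2


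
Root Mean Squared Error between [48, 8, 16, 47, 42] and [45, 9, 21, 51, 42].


MSE = 51/5 = 10.2
RMSE = √(51/5) = 3.1937

3.1937


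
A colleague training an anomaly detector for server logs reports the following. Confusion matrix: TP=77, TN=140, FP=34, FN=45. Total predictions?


Total = TP + TN + FP + FN
= 77 + 140 + 34 + 45
= 296
(Predicted positive: 111, predicted negative: 185)

296


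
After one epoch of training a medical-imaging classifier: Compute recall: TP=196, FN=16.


Recall = TP/(TP+FN)
= 196/(196+16)
= 196/212 = 92.45%

92.45%


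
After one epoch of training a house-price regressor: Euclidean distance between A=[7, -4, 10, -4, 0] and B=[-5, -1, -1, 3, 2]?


d = √((7+ 5)² + (-4+ 1)² + (10+ 1)² + (-4-3)² + (0-2)²)
  = √(144 + 9 + 121 + 49 + 4)
  = √327 = 18.0831

18.0831


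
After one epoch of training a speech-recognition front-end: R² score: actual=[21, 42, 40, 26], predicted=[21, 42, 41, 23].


ȳ = 32.25
SS_res = Σ(y-ŷ)² = 10
SS_tot = Σ(y-ȳ)² = 320.75
R² = 1 - SS_res/SS_tot = 1 - 0.0312 = 0.9688

0.9688


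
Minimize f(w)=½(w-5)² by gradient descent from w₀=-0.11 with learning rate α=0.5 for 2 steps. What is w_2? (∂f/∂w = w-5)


step 1: grad = -0.11-5 = -5.11; w = -0.11 - 0.5·(-5.11) = 2.445
step 2: grad = 2.445-5 = -2.555; w = 2.445 - 0.5·(-2.555) = 3.7225

3.7225


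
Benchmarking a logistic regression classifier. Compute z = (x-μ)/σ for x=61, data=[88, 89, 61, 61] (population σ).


μ = 74.75, σ = 13.7545
z = (61 - 74.75)/13.7545 = -0.9997

-0.9997


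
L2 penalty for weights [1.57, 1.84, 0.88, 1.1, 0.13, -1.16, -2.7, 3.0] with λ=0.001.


‖w‖₂² = (1.57)² + (1.84)² + (0.88)² + (1.1)² + (0.13)² + (-1.16)² + (-2.7)² + (3.0)²
     = 2.4649 + 3.3856 + 0.7744 + 1.21 + 0.0169 + 1.3456 + 7.29 + 9
     = 25.4874
λ·‖w‖₂² = 0.001·25.4874 = 0.025487

0.025487


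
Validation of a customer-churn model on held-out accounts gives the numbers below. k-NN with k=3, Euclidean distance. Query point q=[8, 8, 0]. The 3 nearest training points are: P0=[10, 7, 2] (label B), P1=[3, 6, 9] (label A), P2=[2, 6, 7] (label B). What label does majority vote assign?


d(q,P0) = 3.0  (label B)
d(q,P1) = 10.4881  (label A)
d(q,P2) = 9.434  (label B)
Votes: A=1, B=2
Majority → B

B


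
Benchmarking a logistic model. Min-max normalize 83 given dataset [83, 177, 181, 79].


min=79, max=181
(83-79)/(181-79) = 4/102 = 0.0392

0.0392


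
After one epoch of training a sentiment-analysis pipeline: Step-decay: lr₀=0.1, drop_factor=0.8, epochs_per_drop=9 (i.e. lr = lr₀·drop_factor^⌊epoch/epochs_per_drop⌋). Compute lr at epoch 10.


n_drops = ⌊10/9⌋ = 1
lr = 0.1·0.8^1 = 0.1·0.8 = 0.08

0.08


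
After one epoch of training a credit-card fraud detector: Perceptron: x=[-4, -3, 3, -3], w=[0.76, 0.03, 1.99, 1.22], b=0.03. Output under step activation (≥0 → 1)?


z = (-4)·(0.76) + (-3)·(0.03) + (3)·(1.99) + (-3)·(1.22) + 0.03
  = -0.79
step(z) = 0 (z<0)

0


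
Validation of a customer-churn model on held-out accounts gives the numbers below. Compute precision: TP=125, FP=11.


Precision = TP/(TP+FP)
= 125/(125+11)
= 125/136 = 91.91%

91.91%


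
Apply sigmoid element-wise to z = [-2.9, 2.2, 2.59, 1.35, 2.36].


σ(-2.9) = 1/(1+e^2.9) = 0.0522
σ(2.2) = 1/(1+e^-2.2) = 0.9002
σ(2.59) = 1/(1+e^-2.59) = 0.9302
σ(1.35) = 1/(1+e^-1.35) = 0.7941
σ(2.36) = 1/(1+e^-2.36) = 0.9137
result = [0.0522, 0.9002, 0.9302, 0.7941, 0.9137]

[0.0522, 0.9002, 0.9302, 0.7941, 0.9137]


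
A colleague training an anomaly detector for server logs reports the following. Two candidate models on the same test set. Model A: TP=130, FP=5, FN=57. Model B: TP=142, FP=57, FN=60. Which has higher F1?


Model A: P=130/135=0.963, R=130/187=0.6952, F1=2PR/(P+R)=2TP/(2TP+FP+FN)=260/322=0.8075
Model B: P=142/199=0.7136, R=142/202=0.703, F1=2PR/(P+R)=2TP/(2TP+FP+FN)=284/401=0.7082
0.8075 > 0.7082 → Model A

Model A


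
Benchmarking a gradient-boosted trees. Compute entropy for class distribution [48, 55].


Probabilities: [48/103, 55/103] ≈ [0.466, 0.534]
H = -((48/103)·log₂(48/103) + (55/103)·log₂(55/103))
  = 0.9967 bits

0.9967 bits


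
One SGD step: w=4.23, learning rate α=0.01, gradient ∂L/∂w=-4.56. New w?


w_new = w - α·∇
= 4.23 - 0.01·-4.56
= 4.23 + 0.0456
= 4.2756

4.2756


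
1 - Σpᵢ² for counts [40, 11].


Probabilities: [40/51, 11/51] ≈ [0.7843, 0.2157]
Σpᵢ² = (1600 + 121)/51² = 1721/2601
Gini = 1 - Σpᵢ² = 1 - 1721/2601 = 0.3383

0.3383


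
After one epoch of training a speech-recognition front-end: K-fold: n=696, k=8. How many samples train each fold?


Fold size = 696/8 = 87
Training per fold = 696 - 87 = 609

609


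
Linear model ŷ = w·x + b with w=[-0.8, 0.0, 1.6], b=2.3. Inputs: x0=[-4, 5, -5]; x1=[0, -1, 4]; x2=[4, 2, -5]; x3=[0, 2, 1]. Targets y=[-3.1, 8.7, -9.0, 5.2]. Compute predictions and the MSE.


ŷ0 = (-0.8)·(-4) + (0.0)·(5) + (1.6)·(-5) + 2.3 = -2.5
ŷ1 = (-0.8)·(0) + (0.0)·(-1) + (1.6)·(4) + 2.3 = 8.7
ŷ2 = (-0.8)·(4) + (0.0)·(2) + (1.6)·(-5) + 2.3 = -8.9
ŷ3 = (-0.8)·(0) + (0.0)·(2) + (1.6)·(1) + 2.3 = 3.9
errors² = [0.36, 0.0, 0.01, 1.69]
MSE = 2.0600/4 = 0.515

0.515


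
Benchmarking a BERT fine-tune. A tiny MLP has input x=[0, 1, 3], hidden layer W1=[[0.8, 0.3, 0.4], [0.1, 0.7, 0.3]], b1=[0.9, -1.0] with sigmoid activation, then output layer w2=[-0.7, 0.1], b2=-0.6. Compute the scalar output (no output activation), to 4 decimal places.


z1[0] = (0.8)·(0) + (0.3)·(1) + (0.4)·(3) + 0.9 = 2.4
z1[1] = (0.1)·(0) + (0.7)·(1) + (0.3)·(3) - 1.0 = 0.6
h = sigmoid(z1) = [0.9168, 0.6457]
output = (-0.7)·(0.9168) + (0.1)·(0.6457) - 0.6 = -1.1772

-1.1772


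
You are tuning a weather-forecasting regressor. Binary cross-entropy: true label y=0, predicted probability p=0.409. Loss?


BCE = -[y·ln(p) + (1-y)·ln(1-p)]
= -0 - 1·ln(1-0.409)
= -ln(0.591) = 0.5259

0.5259


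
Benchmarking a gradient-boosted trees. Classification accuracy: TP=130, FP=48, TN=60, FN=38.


Accuracy = (TP+TN)/(TP+TN+FP+FN)
= (130+60)/(276)
= 190/276 = 68.84%

68.84%


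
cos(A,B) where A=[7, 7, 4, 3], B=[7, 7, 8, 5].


A·B = 7·7 + 7·7 + 4·8 + 3·5 = 145
‖A‖ = √123 = 11.0905, ‖B‖ = √187 = 13.6748
cos = 145/(√123·√187) = 145/√23001 = 0.9561

0.9561


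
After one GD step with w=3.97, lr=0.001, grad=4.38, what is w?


w_new = w - α·∇
= 3.97 - 0.001·4.38
= 3.97 - 0.00438
= 3.96562

3.96562


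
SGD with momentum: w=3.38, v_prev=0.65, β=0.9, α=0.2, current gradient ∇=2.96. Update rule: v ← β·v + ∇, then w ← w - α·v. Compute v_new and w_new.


v_new = 0.9·0.65 + 2.96 = 0.585 + 2.96 = 3.545
w_new = 3.38 - 0.2·3.545 = 3.38 - 0.709 = 2.671

v_new=3.545, w_new=2.671


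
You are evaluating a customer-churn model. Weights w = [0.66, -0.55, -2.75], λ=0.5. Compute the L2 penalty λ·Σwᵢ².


‖w‖₂² = (0.66)² + (-0.55)² + (-2.75)²
     = 0.4356 + 0.3025 + 7.5625
     = 8.3006
λ·‖w‖₂² = 0.5·8.3006 = 4.1503

4.1503


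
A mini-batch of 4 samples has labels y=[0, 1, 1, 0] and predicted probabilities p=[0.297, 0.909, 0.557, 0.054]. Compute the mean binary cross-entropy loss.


L[0] = -ln(1-0.297) = -ln(0.703) = 0.3524
L[1] = -ln(0.909) = 0.0954
L[2] = -ln(0.557) = 0.5852
L[3] = -ln(1-0.054) = -ln(0.946) = 0.0555
mean = (0.3524 + 0.0954 + 0.5852 + 0.0555)/4 = 0.2721

0.2721


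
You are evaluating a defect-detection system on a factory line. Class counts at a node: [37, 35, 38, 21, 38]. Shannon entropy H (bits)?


Probabilities: [37/169, 35/169, 38/169, 21/169, 38/169] ≈ [0.2189, 0.2071, 0.2249, 0.1243, 0.2249]
H = -((37/169)·log₂(37/169) + (35/169)·log₂(35/169) + (38/169)·log₂(38/169) + (21/169)·log₂(21/169) + (38/169)·log₂(38/169))
  = 2.2923 bits

2.2923 bits


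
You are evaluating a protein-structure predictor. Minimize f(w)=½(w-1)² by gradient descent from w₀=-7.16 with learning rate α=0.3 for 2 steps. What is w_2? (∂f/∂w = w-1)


step 1: grad = -7.16-1 = -8.16; w = -7.16 - 0.3·(-8.16) = -4.712
step 2: grad = -4.712-1 = -5.712; w = -4.712 - 0.3·(-5.712) = -2.9984

-2.9984


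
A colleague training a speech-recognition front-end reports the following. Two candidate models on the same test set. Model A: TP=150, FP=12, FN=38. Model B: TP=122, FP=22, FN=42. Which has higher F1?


Model A: P=150/162=0.9259, R=150/188=0.7979, F1=2PR/(P+R)=2TP/(2TP+FP+FN)=300/350=0.8571
Model B: P=122/144=0.8472, R=122/164=0.7439, F1=2PR/(P+R)=2TP/(2TP+FP+FN)=244/308=0.7922
0.8571 > 0.7922 → Model A

Model A


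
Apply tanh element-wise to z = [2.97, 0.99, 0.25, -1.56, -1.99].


tanh(2.97) = 0.9947
tanh(0.99) = 0.7574
tanh(0.25) = 0.2449
tanh(-1.56) = -0.9154
tanh(-1.99) = -0.9633
result = [0.9947, 0.7574, 0.2449, -0.9154, -0.9633]

[0.9947, 0.7574, 0.2449, -0.9154, -0.9633]


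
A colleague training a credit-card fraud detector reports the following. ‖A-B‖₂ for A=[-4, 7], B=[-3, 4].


d = √((-4+ 3)² + (7-4)²)
  = √(1 + 9)
  = √10 = 3.1623

3.1623


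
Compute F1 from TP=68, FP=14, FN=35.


Precision = 68/82 = 0.8293
Recall = 68/103 = 0.6602
F1 = 2·P·R/(P+R) = 2·TP/(2·TP+FP+FN) = 136/(136+14+35) = 136/185 = 0.7351

0.7351


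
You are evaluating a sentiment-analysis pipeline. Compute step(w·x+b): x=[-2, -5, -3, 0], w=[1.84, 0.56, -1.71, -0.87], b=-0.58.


z = (-2)·(1.84) + (-5)·(0.56) + (-3)·(-1.71) + (0)·(-0.87) - 0.58
  = -1.93
step(z) = 0 (z<0)

0


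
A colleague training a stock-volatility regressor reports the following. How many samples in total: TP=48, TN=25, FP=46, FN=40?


Total = TP + TN + FP + FN
= 48 + 25 + 46 + 40
= 159
(Predicted positive: 94, predicted negative: 65)

159


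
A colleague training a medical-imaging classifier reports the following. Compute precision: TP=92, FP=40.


Precision = TP/(TP+FP)
= 92/(92+40)
= 92/132 = 69.7%

69.7%


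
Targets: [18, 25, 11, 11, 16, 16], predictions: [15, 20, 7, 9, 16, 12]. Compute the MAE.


Absolute errors: |18-15|=3, |25-20|=5, |11-7|=4, |11-9|=2, |16-16|=0, |16-12|=4
Sum = 18
MAE = 18/6 = 3

3


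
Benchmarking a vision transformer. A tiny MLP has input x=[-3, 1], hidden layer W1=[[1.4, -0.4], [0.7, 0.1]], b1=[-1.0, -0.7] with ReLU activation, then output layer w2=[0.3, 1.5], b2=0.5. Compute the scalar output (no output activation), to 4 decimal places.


z1[0] = (1.4)·(-3) + (-0.4)·(1) - 1.0 = -5.6
z1[1] = (0.7)·(-3) + (0.1)·(1) - 0.7 = -2.7
h = ReLU(z1) = [0.0, 0.0]
output = (0.3)·(0.0) + (1.5)·(0.0) + 0.5 = 0.5

0.5
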